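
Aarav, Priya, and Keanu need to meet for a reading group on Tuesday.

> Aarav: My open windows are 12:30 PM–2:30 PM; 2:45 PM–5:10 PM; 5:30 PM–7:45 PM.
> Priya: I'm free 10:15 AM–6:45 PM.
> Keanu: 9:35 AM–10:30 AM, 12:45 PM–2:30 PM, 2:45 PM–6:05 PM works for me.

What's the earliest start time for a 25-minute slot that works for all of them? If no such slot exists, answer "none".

12:45

Aarav ∩ Priya: 12:30-14:30, 14:45-17:10, 17:30-18:45.
Aarav ∩ Priya ∩ Keanu: 12:45-14:30, 14:45-17:10, 17:30-18:05.
The first common window of at least 25 minutes is 12:45-14:30, so the earliest start is 12:45.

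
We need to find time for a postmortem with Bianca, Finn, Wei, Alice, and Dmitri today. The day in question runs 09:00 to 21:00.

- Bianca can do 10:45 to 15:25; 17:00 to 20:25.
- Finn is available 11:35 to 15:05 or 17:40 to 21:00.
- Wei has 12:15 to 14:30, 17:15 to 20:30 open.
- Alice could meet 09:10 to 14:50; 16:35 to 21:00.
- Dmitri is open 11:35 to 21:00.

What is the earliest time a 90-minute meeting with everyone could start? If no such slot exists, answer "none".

12:15

Bianca ∩ Finn: 11:35-15:05, 17:40-20:25.
Bianca ∩ Finn ∩ Wei: 12:15-14:30, 17:40-20:25.
Bianca ∩ Finn ∩ Wei ∩ Alice: 12:15-14:30, 17:40-20:25.
Bianca ∩ Finn ∩ Wei ∩ Alice ∩ Dmitri: 12:15-14:30, 17:40-20:25.
The first common window of at least 90 minutes is 12:15-14:30, so the earliest start is 12:15.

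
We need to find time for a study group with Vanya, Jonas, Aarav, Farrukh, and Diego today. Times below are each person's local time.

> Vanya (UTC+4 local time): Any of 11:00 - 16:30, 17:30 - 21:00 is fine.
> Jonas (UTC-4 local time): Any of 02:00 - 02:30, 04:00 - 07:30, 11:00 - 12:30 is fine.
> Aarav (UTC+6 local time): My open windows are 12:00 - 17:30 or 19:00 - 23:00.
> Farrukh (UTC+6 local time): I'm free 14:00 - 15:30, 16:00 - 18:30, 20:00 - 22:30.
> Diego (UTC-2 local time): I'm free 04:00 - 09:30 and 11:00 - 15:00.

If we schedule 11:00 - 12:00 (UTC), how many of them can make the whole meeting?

2

Vanya in UTC: 07:00-12:30, 13:30-17:00 (subtract 4h to convert from UTC+4).
Jonas in UTC: 06:00-06:30, 08:00-11:30, 15:00-16:30 (add 4h to convert from UTC-4).
Aarav in UTC: 06:00-11:30, 13:00-17:00 (subtract 6h to convert from UTC+6).
Farrukh in UTC: 08:00-09:30, 10:00-12:30, 14:00-16:30 (subtract 6h to convert from UTC+6).
Diego in UTC: 06:00-11:30, 13:00-17:00 (add 2h to convert from UTC-2).
Vanya and Farrukh can make the full 11:00-12:00 slot — that's 2.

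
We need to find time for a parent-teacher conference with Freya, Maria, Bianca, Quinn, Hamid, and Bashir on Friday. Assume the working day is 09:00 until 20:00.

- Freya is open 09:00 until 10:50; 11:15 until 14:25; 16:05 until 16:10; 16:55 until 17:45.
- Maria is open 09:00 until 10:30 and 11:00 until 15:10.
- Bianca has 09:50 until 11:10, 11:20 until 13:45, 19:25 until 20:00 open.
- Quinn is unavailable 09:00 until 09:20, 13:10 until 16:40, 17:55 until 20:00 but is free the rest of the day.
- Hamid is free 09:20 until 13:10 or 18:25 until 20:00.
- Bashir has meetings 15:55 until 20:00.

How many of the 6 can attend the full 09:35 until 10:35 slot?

Freya free: 09:00-10:50, 11:15-14:25, 16:05-16:10, 16:55-17:45.
Maria free: 09:00-10:30, 11:00-15:10.
Bianca free: 09:50-11:10, 11:20-13:45, 19:25-20:00.
Quinn free: 09:20-13:10, 16:40-17:55 (invert busy blocks within the working day).
Hamid free: 09:20-13:10, 18:25-20:00.
Bashir free: 09:00-15:55 (invert busy blocks within the working day).
Freya, Quinn, Hamid, and Bashir can make the full 09:35-10:35 slot — that's 4.

4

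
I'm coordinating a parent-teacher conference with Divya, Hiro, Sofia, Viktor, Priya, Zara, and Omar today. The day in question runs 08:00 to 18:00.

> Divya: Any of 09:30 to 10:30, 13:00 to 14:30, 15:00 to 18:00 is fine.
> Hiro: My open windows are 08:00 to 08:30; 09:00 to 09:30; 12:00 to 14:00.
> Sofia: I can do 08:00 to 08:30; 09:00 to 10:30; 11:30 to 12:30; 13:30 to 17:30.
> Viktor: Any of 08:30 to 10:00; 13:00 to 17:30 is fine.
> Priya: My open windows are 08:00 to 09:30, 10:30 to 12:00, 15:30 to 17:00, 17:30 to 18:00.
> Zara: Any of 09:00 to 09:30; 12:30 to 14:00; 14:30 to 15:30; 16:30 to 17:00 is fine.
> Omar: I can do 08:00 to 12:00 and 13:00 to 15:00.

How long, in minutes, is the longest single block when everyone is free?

0

Divya ∩ Hiro: 13:00-14:00.
Divya ∩ Hiro ∩ Sofia: 13:30-14:00.
Divya ∩ Hiro ∩ Sofia ∩ Viktor: 13:30-14:00.
Divya ∩ Hiro ∩ Sofia ∩ Viktor ∩ Priya: ∅.
Divya ∩ Hiro ∩ Sofia ∩ Viktor ∩ Priya ∩ Zara: ∅.
Divya ∩ Hiro ∩ Sofia ∩ Viktor ∩ Priya ∩ Zara ∩ Omar: ∅.
There is no time when everyone is free.
No common window exists, so the longest block is 0 minutes.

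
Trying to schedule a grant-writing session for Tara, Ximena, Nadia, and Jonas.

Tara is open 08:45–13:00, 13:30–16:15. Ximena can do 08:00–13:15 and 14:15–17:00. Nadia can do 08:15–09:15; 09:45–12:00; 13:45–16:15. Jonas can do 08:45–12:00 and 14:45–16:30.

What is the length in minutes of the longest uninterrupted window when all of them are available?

135

Tara ∩ Ximena: 08:45-13:00, 14:15-16:15.
Tara ∩ Ximena ∩ Nadia: 08:45-09:15, 09:45-12:00, 14:15-16:15.
Tara ∩ Ximena ∩ Nadia ∩ Jonas: 08:45-09:15, 09:45-12:00, 14:45-16:15.
The longest is 09:45-12:00 at 135 minutes.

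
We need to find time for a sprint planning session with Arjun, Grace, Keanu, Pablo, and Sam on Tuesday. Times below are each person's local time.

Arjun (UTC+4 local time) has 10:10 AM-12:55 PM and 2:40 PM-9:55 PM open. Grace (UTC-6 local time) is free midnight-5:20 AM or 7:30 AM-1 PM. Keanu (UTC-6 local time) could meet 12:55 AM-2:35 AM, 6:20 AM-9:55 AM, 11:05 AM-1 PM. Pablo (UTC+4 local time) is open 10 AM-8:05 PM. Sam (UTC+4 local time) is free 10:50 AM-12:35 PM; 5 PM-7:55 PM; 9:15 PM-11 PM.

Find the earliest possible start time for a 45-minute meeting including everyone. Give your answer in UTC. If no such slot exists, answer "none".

Arjun in UTC: 06:10-08:55, 10:40-17:55 (subtract 4h to convert from UTC+4).
Grace in UTC: 06:00-11:20, 13:30-19:00 (add 6h to convert from UTC-6).
Keanu in UTC: 06:55-08:35, 12:20-15:55, 17:05-19:00 (add 6h to convert from UTC-6).
Pablo in UTC: 06:00-16:05 (subtract 4h to convert from UTC+4).
Sam in UTC: 06:50-08:35, 13:00-15:55, 17:15-19:00 (subtract 4h to convert from UTC+4).
Arjun ∩ Grace: 06:10-08:55, 10:40-11:20, 13:30-17:55.
Arjun ∩ Grace ∩ Keanu: 06:55-08:35, 13:30-15:55, 17:05-17:55.
Arjun ∩ Grace ∩ Keanu ∩ Pablo: 06:55-08:35, 13:30-15:55.
Arjun ∩ Grace ∩ Keanu ∩ Pablo ∩ Sam: 06:55-08:35, 13:30-15:55.
The first common window of at least 45 minutes is 06:55-08:35, so the earliest start is 06:55.

06:55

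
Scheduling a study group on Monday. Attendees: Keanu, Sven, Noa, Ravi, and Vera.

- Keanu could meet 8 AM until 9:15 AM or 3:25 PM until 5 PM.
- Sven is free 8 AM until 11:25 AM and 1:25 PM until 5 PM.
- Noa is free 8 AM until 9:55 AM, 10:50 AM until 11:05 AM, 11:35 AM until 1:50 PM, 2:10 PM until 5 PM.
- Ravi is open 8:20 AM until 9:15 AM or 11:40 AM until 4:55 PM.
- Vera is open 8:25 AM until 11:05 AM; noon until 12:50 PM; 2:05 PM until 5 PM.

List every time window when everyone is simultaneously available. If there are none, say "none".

08:25-09:15, 15:25-16:55

Keanu ∩ Sven: 08:00-09:15, 15:25-17:00.
Keanu ∩ Sven ∩ Noa: 08:00-09:15, 15:25-17:00.
Keanu ∩ Sven ∩ Noa ∩ Ravi: 08:20-09:15, 15:25-16:55.
Keanu ∩ Sven ∩ Noa ∩ Ravi ∩ Vera: 08:25-09:15, 15:25-16:55.
So the common availability across everyone is 08:25-09:15, 15:25-16:55.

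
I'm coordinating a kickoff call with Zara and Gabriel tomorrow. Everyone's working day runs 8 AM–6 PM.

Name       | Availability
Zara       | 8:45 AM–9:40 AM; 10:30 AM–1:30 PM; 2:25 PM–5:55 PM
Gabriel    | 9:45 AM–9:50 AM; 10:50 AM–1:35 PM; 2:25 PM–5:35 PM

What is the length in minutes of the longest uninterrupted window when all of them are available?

Zara ∩ Gabriel: 10:50-13:30, 14:25-17:35.
The longest is 14:25-17:35 at 190 minutes.

190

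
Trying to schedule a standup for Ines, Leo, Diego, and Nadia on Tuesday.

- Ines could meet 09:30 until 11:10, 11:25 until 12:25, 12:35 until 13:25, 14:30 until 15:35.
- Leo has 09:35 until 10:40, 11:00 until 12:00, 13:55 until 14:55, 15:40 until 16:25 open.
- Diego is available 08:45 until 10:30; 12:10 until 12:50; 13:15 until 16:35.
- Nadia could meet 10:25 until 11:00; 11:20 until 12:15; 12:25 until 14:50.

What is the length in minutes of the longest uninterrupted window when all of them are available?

Ines ∩ Leo: 09:35-10:40, 11:00-11:10, 11:25-12:00, 14:30-14:55.
Ines ∩ Leo ∩ Diego: 09:35-10:30, 14:30-14:55.
Ines ∩ Leo ∩ Diego ∩ Nadia: 10:25-10:30, 14:30-14:50.
The longest is 14:30-14:50 at 20 minutes.

20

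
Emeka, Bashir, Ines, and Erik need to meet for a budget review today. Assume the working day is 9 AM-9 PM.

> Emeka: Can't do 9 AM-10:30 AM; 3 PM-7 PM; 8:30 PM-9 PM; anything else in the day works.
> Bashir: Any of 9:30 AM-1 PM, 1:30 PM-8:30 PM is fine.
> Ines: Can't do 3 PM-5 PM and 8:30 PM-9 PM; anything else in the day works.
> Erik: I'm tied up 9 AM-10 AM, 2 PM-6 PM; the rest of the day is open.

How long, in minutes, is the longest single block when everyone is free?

150

Emeka free: 10:30-15:00, 19:00-20:30 (invert busy blocks within the working day).
Bashir free: 09:30-13:00, 13:30-20:30.
Ines free: 09:00-15:00, 17:00-20:30 (invert busy blocks within the working day).
Erik free: 10:00-14:00, 18:00-21:00 (invert busy blocks within the working day).
Emeka ∩ Bashir: 10:30-13:00, 13:30-15:00, 19:00-20:30.
Emeka ∩ Bashir ∩ Ines: 10:30-13:00, 13:30-15:00, 19:00-20:30.
Emeka ∩ Bashir ∩ Ines ∩ Erik: 10:30-13:00, 13:30-14:00, 19:00-20:30.
The longest is 10:30-13:00 at 150 minutes.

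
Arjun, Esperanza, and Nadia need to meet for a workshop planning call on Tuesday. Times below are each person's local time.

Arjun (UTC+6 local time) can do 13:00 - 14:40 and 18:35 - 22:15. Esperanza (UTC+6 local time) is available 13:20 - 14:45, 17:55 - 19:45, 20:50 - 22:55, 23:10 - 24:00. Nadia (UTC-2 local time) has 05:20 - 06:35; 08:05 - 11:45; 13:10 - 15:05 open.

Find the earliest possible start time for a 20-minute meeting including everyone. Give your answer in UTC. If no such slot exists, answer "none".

Arjun in UTC: 07:00-08:40, 12:35-16:15 (subtract 6h to convert from UTC+6).
Esperanza in UTC: 07:20-08:45, 11:55-13:45, 14:50-16:55, 17:10-18:00 (subtract 6h to convert from UTC+6).
Nadia in UTC: 07:20-08:35, 10:05-13:45, 15:10-17:05 (add 2h to convert from UTC-2).
Arjun ∩ Esperanza: 07:20-08:40, 12:35-13:45, 14:50-16:15.
Arjun ∩ Esperanza ∩ Nadia: 07:20-08:35, 12:35-13:45, 15:10-16:15.
Those are the intersection windows.
The first common window of at least 20 minutes is 07:20-08:35, so the earliest start is 07:20.

07:20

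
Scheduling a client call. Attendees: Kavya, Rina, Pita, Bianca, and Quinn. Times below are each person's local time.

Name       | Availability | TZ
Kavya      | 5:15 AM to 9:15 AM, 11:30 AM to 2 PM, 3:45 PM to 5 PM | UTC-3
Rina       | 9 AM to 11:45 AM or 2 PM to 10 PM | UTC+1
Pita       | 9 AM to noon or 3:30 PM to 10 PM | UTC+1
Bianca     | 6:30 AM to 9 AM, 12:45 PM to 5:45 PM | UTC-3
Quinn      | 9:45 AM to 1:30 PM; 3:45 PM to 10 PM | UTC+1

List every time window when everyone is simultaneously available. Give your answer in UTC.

Kavya in UTC: 08:15-12:15, 14:30-17:00, 18:45-20:00 (add 3h to convert from UTC-3).
Rina in UTC: 08:00-10:45, 13:00-21:00 (subtract 1h to convert from UTC+1).
Pita in UTC: 08:00-11:00, 14:30-21:00 (subtract 1h to convert from UTC+1).
Bianca in UTC: 09:30-12:00, 15:45-20:45 (add 3h to convert from UTC-3).
Quinn in UTC: 08:45-12:30, 14:45-21:00 (subtract 1h to convert from UTC+1).
Kavya ∩ Rina: 08:15-10:45, 14:30-17:00, 18:45-20:00.
Kavya ∩ Rina ∩ Pita: 08:15-10:45, 14:30-17:00, 18:45-20:00.
Kavya ∩ Rina ∩ Pita ∩ Bianca: 09:30-10:45, 15:45-17:00, 18:45-20:00.
Kavya ∩ Rina ∩ Pita ∩ Bianca ∩ Quinn: 09:30-10:45, 15:45-17:00, 18:45-20:00.

09:30-10:45, 15:45-17:00, 18:45-20:00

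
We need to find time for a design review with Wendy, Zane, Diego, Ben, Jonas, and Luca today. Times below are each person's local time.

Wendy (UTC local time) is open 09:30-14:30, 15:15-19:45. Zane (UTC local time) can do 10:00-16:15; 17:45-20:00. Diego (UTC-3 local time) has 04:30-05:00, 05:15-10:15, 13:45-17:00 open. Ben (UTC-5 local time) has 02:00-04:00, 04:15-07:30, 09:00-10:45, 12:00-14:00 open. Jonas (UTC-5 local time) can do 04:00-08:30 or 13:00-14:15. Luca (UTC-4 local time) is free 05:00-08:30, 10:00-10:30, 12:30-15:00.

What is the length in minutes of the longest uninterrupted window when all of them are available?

Wendy in UTC: 09:30-14:30, 15:15-19:45.
Zane in UTC: 10:00-16:15, 17:45-20:00.
Diego in UTC: 07:30-08:00, 08:15-13:15, 16:45-20:00 (add 3h to convert from UTC-3).
Ben in UTC: 07:00-09:00, 09:15-12:30, 14:00-15:45, 17:00-19:00 (add 5h to convert from UTC-5).
Jonas in UTC: 09:00-13:30, 18:00-19:15 (add 5h to convert from UTC-5).
Luca in UTC: 09:00-12:30, 14:00-14:30, 16:30-19:00 (add 4h to convert from UTC-4).
Wendy ∩ Zane: 10:00-14:30, 15:15-16:15, 17:45-19:45.
Wendy ∩ Zane ∩ Diego: 10:00-13:15, 17:45-19:45.
Wendy ∩ Zane ∩ Diego ∩ Ben: 10:00-12:30, 17:45-19:00.
Wendy ∩ Zane ∩ Diego ∩ Ben ∩ Jonas: 10:00-12:30, 18:00-19:00.
Wendy ∩ Zane ∩ Diego ∩ Ben ∩ Jonas ∩ Luca: 10:00-12:30, 18:00-19:00.
So the common availability across everyone is 10:00-12:30, 18:00-19:00.
The longest is 10:00-12:30 at 150 minutes.

150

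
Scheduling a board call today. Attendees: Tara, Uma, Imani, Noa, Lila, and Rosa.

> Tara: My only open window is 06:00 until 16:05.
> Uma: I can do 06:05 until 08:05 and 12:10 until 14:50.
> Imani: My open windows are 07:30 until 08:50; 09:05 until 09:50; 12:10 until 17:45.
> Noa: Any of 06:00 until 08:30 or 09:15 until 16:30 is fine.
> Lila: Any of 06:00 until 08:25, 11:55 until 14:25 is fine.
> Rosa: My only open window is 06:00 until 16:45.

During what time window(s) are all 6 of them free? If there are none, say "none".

Tara ∩ Uma: 06:05-08:05, 12:10-14:50.
Tara ∩ Uma ∩ Imani: 07:30-08:05, 12:10-14:50.
Tara ∩ Uma ∩ Imani ∩ Noa: 07:30-08:05, 12:10-14:50.
Tara ∩ Uma ∩ Imani ∩ Noa ∩ Lila: 07:30-08:05, 12:10-14:25.
Tara ∩ Uma ∩ Imani ∩ Noa ∩ Lila ∩ Rosa: 07:30-08:05, 12:10-14:25.

07:30-08:05, 12:10-14:25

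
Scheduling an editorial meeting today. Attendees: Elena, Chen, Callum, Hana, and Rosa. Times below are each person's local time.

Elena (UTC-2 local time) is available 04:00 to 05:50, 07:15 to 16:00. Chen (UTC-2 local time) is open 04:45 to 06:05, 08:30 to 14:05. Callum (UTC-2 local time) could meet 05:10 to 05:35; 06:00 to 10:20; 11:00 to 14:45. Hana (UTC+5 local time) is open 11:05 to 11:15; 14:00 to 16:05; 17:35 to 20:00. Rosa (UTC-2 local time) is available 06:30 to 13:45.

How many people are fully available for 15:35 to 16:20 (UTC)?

2

Elena in UTC: 06:00-07:50, 09:15-18:00 (add 2h to convert from UTC-2).
Chen in UTC: 06:45-08:05, 10:30-16:05 (add 2h to convert from UTC-2).
Callum in UTC: 07:10-07:35, 08:00-12:20, 13:00-16:45 (add 2h to convert from UTC-2).
Hana in UTC: 06:05-06:15, 09:00-11:05, 12:35-15:00 (subtract 5h to convert from UTC+5).
Rosa in UTC: 08:30-15:45 (add 2h to convert from UTC-2).
Elena and Callum can make the full 15:35-16:20 slot — that's 2.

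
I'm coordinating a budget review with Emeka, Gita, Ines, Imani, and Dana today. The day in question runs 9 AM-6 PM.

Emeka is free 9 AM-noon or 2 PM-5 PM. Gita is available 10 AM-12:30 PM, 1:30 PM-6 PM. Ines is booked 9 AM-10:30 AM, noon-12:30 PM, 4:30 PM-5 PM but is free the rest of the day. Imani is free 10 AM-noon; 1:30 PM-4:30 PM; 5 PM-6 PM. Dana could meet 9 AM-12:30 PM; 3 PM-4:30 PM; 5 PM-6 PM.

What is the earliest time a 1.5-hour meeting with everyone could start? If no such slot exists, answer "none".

10:30

Emeka free: 09:00-12:00, 14:00-17:00.
Gita free: 10:00-12:30, 13:30-18:00.
Ines free: 10:30-12:00, 12:30-16:30, 17:00-18:00 (invert busy blocks within the working day).
Imani free: 10:00-12:00, 13:30-16:30, 17:00-18:00.
Dana free: 09:00-12:30, 15:00-16:30, 17:00-18:00.
Emeka ∩ Gita: 10:00-12:00, 14:00-17:00.
Emeka ∩ Gita ∩ Ines: 10:30-12:00, 14:00-16:30.
Emeka ∩ Gita ∩ Ines ∩ Imani: 10:30-12:00, 14:00-16:30.
Emeka ∩ Gita ∩ Ines ∩ Imani ∩ Dana: 10:30-12:00, 15:00-16:30.
The first common window of at least 90 minutes is 10:30-12:00, so the earliest start is 10:30.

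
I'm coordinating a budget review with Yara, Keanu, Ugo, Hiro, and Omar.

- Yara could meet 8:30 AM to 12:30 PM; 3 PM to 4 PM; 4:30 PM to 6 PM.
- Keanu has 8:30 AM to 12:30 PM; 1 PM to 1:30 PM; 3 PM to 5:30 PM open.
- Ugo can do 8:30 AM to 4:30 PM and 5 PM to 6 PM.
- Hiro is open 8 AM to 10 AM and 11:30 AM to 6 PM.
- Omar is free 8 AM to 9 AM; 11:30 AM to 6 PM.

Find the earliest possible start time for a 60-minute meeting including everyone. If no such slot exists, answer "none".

11:30

Yara ∩ Keanu: 08:30-12:30, 15:00-16:00, 16:30-17:30.
Yara ∩ Keanu ∩ Ugo: 08:30-12:30, 15:00-16:00, 17:00-17:30.
Yara ∩ Keanu ∩ Ugo ∩ Hiro: 08:30-10:00, 11:30-12:30, 15:00-16:00, 17:00-17:30.
Yara ∩ Keanu ∩ Ugo ∩ Hiro ∩ Omar: 08:30-09:00, 11:30-12:30, 15:00-16:00, 17:00-17:30.
The first common window of at least 60 minutes is 11:30-12:30, so the earliest start is 11:30.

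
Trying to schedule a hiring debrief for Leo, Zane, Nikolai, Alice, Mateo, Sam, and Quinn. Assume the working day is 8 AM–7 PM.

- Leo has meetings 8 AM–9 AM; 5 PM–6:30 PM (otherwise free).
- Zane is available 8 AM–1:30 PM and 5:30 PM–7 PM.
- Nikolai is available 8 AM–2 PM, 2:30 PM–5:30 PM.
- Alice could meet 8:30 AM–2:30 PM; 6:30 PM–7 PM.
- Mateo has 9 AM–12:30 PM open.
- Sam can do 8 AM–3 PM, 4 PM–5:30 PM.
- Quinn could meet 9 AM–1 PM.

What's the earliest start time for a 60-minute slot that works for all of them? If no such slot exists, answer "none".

09:00

Leo free: 09:00-17:00, 18:30-19:00 (invert busy blocks within the working day).
Zane free: 08:00-13:30, 17:30-19:00.
Nikolai free: 08:00-14:00, 14:30-17:30.
Alice free: 08:30-14:30, 18:30-19:00.
Mateo free: 09:00-12:30.
Sam free: 08:00-15:00, 16:00-17:30.
Quinn free: 09:00-13:00.
Leo ∩ Zane: 09:00-13:30, 18:30-19:00.
Leo ∩ Zane ∩ Nikolai: 09:00-13:30.
Leo ∩ Zane ∩ Nikolai ∩ Alice: 09:00-13:30.
Leo ∩ Zane ∩ Nikolai ∩ Alice ∩ Mateo: 09:00-12:30.
Leo ∩ Zane ∩ Nikolai ∩ Alice ∩ Mateo ∩ Sam: 09:00-12:30.
Leo ∩ Zane ∩ Nikolai ∩ Alice ∩ Mateo ∩ Sam ∩ Quinn: 09:00-12:30.
The first common window of at least 60 minutes is 09:00-12:30, so the earliest start is 09:00.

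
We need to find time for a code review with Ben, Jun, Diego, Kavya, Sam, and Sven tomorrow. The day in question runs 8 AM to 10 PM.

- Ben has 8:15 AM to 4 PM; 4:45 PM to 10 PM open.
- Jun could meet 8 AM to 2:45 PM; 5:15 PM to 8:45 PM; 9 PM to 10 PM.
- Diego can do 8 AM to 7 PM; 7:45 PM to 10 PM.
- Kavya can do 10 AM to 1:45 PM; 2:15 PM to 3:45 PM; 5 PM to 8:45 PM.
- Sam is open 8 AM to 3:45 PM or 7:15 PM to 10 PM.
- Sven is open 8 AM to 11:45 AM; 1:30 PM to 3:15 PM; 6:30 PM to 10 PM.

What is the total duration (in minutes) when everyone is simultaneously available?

210

Ben ∩ Jun: 08:15-14:45, 17:15-20:45, 21:00-22:00.
Ben ∩ Jun ∩ Diego: 08:15-14:45, 17:15-19:00, 19:45-20:45, 21:00-22:00.
Ben ∩ Jun ∩ Diego ∩ Kavya: 10:00-13:45, 14:15-14:45, 17:15-19:00, 19:45-20:45.
Ben ∩ Jun ∩ Diego ∩ Kavya ∩ Sam: 10:00-13:45, 14:15-14:45, 19:45-20:45.
Ben ∩ Jun ∩ Diego ∩ Kavya ∩ Sam ∩ Sven: 10:00-11:45, 13:30-13:45, 14:15-14:45, 19:45-20:45.
Those are the intersection windows.
Summing the common windows: 105 + 15 + 30 + 60 = 210 minutes.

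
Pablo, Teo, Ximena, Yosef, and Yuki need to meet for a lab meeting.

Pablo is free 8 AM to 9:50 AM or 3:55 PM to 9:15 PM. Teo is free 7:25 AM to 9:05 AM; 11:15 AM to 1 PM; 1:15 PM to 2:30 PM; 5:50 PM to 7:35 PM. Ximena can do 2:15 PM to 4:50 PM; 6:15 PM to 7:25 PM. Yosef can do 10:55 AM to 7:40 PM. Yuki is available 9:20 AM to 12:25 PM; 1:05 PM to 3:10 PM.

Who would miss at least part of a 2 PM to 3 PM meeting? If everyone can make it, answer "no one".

Pablo: not fully free for 14:00-15:00. Teo: not fully free for 14:00-15:00. Ximena: not fully free for 14:00-15:00. Yosef: free for 14:00-15:00. Yuki: free for 14:00-15:00.

Pablo, Teo, Ximena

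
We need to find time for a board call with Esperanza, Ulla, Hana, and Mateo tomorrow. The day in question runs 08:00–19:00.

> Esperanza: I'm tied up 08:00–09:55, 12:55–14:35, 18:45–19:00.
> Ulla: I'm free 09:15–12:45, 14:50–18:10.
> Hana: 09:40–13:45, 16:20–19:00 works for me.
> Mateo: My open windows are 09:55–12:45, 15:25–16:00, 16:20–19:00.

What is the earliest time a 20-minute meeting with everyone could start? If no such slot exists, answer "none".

09:55

Esperanza free: 09:55-12:55, 14:35-18:45 (invert busy blocks within the working day).
Ulla free: 09:15-12:45, 14:50-18:10.
Hana free: 09:40-13:45, 16:20-19:00.
Mateo free: 09:55-12:45, 15:25-16:00, 16:20-19:00.
Esperanza ∩ Ulla: 09:55-12:45, 14:50-18:10.
Esperanza ∩ Ulla ∩ Hana: 09:55-12:45, 16:20-18:10.
Esperanza ∩ Ulla ∩ Hana ∩ Mateo: 09:55-12:45, 16:20-18:10.
So the common availability across everyone is 09:55-12:45, 16:20-18:10.
The first common window of at least 20 minutes is 09:55-12:45, so the earliest start is 09:55.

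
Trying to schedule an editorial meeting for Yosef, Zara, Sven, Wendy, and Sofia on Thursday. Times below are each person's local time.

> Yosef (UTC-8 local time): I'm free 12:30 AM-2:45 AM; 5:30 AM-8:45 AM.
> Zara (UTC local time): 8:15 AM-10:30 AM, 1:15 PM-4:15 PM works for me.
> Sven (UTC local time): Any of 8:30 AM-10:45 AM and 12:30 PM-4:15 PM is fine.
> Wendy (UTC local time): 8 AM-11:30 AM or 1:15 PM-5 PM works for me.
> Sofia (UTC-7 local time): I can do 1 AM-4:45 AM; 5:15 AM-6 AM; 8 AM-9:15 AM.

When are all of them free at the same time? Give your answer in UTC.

08:30-10:30, 15:00-16:15

Yosef in UTC: 08:30-10:45, 13:30-16:45 (add 8h to convert from UTC-8).
Zara in UTC: 08:15-10:30, 13:15-16:15.
Sven in UTC: 08:30-10:45, 12:30-16:15.
Wendy in UTC: 08:00-11:30, 13:15-17:00.
Sofia in UTC: 08:00-11:45, 12:15-13:00, 15:00-16:15 (add 7h to convert from UTC-7).
Yosef ∩ Zara: 08:30-10:30, 13:30-16:15.
Yosef ∩ Zara ∩ Sven: 08:30-10:30, 13:30-16:15.
Yosef ∩ Zara ∩ Sven ∩ Wendy: 08:30-10:30, 13:30-16:15.
Yosef ∩ Zara ∩ Sven ∩ Wendy ∩ Sofia: 08:30-10:30, 15:00-16:15.
So the common availability across everyone is 08:30-10:30, 15:00-16:15.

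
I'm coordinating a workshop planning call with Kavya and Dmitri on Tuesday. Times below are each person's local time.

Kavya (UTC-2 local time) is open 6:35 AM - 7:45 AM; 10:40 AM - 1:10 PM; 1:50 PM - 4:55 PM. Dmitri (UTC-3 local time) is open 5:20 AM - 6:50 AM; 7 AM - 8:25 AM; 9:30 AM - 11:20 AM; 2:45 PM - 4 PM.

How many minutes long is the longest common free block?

Kavya in UTC: 08:35-09:45, 12:40-15:10, 15:50-18:55 (add 2h to convert from UTC-2).
Dmitri in UTC: 08:20-09:50, 10:00-11:25, 12:30-14:20, 17:45-19:00 (add 3h to convert from UTC-3).
Kavya ∩ Dmitri: 08:35-09:45, 12:40-14:20, 17:45-18:55.
So the common availability across everyone is 08:35-09:45, 12:40-14:20, 17:45-18:55.
The longest is 12:40-14:20 at 100 minutes.

100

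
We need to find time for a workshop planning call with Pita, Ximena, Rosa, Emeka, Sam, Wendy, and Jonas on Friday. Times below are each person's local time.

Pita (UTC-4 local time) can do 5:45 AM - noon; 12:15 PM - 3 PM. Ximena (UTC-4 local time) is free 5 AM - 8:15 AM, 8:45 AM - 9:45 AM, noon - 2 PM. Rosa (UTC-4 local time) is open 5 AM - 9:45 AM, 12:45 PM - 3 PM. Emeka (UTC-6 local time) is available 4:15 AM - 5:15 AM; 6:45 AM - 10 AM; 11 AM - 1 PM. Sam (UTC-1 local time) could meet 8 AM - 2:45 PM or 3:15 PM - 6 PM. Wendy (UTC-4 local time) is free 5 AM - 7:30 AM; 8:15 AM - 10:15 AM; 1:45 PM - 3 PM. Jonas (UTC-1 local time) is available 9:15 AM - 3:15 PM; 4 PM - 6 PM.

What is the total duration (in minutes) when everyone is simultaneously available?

Pita in UTC: 09:45-16:00, 16:15-19:00 (add 4h to convert from UTC-4).
Ximena in UTC: 09:00-12:15, 12:45-13:45, 16:00-18:00 (add 4h to convert from UTC-4).
Rosa in UTC: 09:00-13:45, 16:45-19:00 (add 4h to convert from UTC-4).
Emeka in UTC: 10:15-11:15, 12:45-16:00, 17:00-19:00 (add 6h to convert from UTC-6).
Sam in UTC: 09:00-15:45, 16:15-19:00 (add 1h to convert from UTC-1).
Wendy in UTC: 09:00-11:30, 12:15-14:15, 17:45-19:00 (add 4h to convert from UTC-4).
Jonas in UTC: 10:15-16:15, 17:00-19:00 (add 1h to convert from UTC-1).
Pita ∩ Ximena: 09:45-12:15, 12:45-13:45, 16:15-18:00.
Pita ∩ Ximena ∩ Rosa: 09:45-12:15, 12:45-13:45, 16:45-18:00.
Pita ∩ Ximena ∩ Rosa ∩ Emeka: 10:15-11:15, 12:45-13:45, 17:00-18:00.
Pita ∩ Ximena ∩ Rosa ∩ Emeka ∩ Sam: 10:15-11:15, 12:45-13:45, 17:00-18:00.
Pita ∩ Ximena ∩ Rosa ∩ Emeka ∩ Sam ∩ Wendy: 10:15-11:15, 12:45-13:45, 17:45-18:00.
Pita ∩ Ximena ∩ Rosa ∩ Emeka ∩ Sam ∩ Wendy ∩ Jonas: 10:15-11:15, 12:45-13:45, 17:45-18:00.
Summing the common windows: 60 + 60 + 15 = 135 minutes.

135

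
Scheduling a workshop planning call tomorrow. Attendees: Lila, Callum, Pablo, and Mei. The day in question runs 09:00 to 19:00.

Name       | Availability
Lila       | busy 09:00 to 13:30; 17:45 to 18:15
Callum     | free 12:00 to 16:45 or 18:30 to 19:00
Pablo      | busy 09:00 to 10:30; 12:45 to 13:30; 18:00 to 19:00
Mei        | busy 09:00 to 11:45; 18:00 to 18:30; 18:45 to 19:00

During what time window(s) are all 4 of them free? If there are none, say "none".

Lila free: 13:30-17:45, 18:15-19:00 (invert busy blocks within the working day).
Callum free: 12:00-16:45, 18:30-19:00.
Pablo free: 10:30-12:45, 13:30-18:00 (invert busy blocks within the working day).
Mei free: 11:45-18:00, 18:30-18:45 (invert busy blocks within the working day).
Lila ∩ Callum: 13:30-16:45, 18:30-19:00.
Lila ∩ Callum ∩ Pablo: 13:30-16:45.
Lila ∩ Callum ∩ Pablo ∩ Mei: 13:30-16:45.

13:30-16:45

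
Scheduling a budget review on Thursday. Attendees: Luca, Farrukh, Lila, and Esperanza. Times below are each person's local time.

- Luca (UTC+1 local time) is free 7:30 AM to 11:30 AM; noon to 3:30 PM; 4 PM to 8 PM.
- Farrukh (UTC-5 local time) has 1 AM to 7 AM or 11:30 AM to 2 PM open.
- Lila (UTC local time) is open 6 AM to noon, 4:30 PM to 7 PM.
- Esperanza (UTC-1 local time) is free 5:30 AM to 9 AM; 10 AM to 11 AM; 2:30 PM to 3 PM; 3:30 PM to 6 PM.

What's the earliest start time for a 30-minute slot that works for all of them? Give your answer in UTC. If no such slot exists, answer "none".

Luca in UTC: 06:30-10:30, 11:00-14:30, 15:00-19:00 (subtract 1h to convert from UTC+1).
Farrukh in UTC: 06:00-12:00, 16:30-19:00 (add 5h to convert from UTC-5).
Lila in UTC: 06:00-12:00, 16:30-19:00.
Esperanza in UTC: 06:30-10:00, 11:00-12:00, 15:30-16:00, 16:30-19:00 (add 1h to convert from UTC-1).
Luca ∩ Farrukh: 06:30-10:30, 11:00-12:00, 16:30-19:00.
Luca ∩ Farrukh ∩ Lila: 06:30-10:30, 11:00-12:00, 16:30-19:00.
Luca ∩ Farrukh ∩ Lila ∩ Esperanza: 06:30-10:00, 11:00-12:00, 16:30-19:00.
The first common window of at least 30 minutes is 06:30-10:00, so the earliest start is 06:30.

06:30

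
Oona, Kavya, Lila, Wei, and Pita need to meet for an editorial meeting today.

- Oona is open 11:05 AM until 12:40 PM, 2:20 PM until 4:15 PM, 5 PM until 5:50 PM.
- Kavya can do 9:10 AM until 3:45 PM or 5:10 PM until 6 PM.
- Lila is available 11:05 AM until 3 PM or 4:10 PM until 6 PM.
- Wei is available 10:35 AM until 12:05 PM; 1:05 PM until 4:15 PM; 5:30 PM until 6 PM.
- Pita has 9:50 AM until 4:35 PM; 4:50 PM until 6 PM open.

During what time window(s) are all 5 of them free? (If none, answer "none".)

Oona ∩ Kavya: 11:05-12:40, 14:20-15:45, 17:10-17:50.
Oona ∩ Kavya ∩ Lila: 11:05-12:40, 14:20-15:00, 17:10-17:50.
Oona ∩ Kavya ∩ Lila ∩ Wei: 11:05-12:05, 14:20-15:00, 17:30-17:50.
Oona ∩ Kavya ∩ Lila ∩ Wei ∩ Pita: 11:05-12:05, 14:20-15:00, 17:30-17:50.

11:05-12:05, 14:20-15:00, 17:30-17:50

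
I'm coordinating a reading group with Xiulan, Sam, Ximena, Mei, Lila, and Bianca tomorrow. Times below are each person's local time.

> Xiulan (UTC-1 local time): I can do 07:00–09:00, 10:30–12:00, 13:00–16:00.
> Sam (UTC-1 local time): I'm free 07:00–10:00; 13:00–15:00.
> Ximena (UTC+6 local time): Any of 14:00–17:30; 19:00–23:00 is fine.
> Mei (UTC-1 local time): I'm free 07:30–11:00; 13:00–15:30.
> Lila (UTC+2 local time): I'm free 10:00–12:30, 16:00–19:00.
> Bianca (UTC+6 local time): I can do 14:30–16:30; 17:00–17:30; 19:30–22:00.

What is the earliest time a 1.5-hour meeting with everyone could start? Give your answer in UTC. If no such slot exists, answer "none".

08:30

Xiulan in UTC: 08:00-10:00, 11:30-13:00, 14:00-17:00 (add 1h to convert from UTC-1).
Sam in UTC: 08:00-11:00, 14:00-16:00 (add 1h to convert from UTC-1).
Ximena in UTC: 08:00-11:30, 13:00-17:00 (subtract 6h to convert from UTC+6).
Mei in UTC: 08:30-12:00, 14:00-16:30 (add 1h to convert from UTC-1).
Lila in UTC: 08:00-10:30, 14:00-17:00 (subtract 2h to convert from UTC+2).
Bianca in UTC: 08:30-10:30, 11:00-11:30, 13:30-16:00 (subtract 6h to convert from UTC+6).
Xiulan ∩ Sam: 08:00-10:00, 14:00-16:00.
Xiulan ∩ Sam ∩ Ximena: 08:00-10:00, 14:00-16:00.
Xiulan ∩ Sam ∩ Ximena ∩ Mei: 08:30-10:00, 14:00-16:00.
Xiulan ∩ Sam ∩ Ximena ∩ Mei ∩ Lila: 08:30-10:00, 14:00-16:00.
Xiulan ∩ Sam ∩ Ximena ∩ Mei ∩ Lila ∩ Bianca: 08:30-10:00, 14:00-16:00.
So the common availability across everyone is 08:30-10:00, 14:00-16:00.
The first common window of at least 90 minutes is 08:30-10:00, so the earliest start is 08:30.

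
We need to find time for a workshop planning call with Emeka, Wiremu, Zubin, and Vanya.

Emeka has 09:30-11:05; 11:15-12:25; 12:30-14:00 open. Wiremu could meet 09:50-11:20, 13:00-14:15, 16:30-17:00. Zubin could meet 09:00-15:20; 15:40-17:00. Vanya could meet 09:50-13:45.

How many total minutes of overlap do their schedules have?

Emeka ∩ Wiremu: 09:50-11:05, 11:15-11:20, 13:00-14:00.
Emeka ∩ Wiremu ∩ Zubin: 09:50-11:05, 11:15-11:20, 13:00-14:00.
Emeka ∩ Wiremu ∩ Zubin ∩ Vanya: 09:50-11:05, 11:15-11:20, 13:00-13:45.
So the common availability across everyone is 09:50-11:05, 11:15-11:20, 13:00-13:45.
Summing the common windows: 75 + 5 + 45 = 125 minutes.

125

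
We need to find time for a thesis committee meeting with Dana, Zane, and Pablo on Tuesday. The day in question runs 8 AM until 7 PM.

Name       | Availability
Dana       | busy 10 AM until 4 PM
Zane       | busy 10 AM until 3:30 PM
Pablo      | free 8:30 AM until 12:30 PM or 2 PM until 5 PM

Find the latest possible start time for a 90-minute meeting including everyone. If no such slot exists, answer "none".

Dana free: 08:00-10:00, 16:00-19:00 (invert busy blocks within the working day).
Zane free: 08:00-10:00, 15:30-19:00 (invert busy blocks within the working day).
Pablo free: 08:30-12:30, 14:00-17:00.
Dana ∩ Zane: 08:00-10:00, 16:00-19:00.
Dana ∩ Zane ∩ Pablo: 08:30-10:00, 16:00-17:00.
The last common window of at least 90 minutes is 08:30-10:00; a 90-minute meeting can start as late as 08:30 and still end by 10:00.

08:30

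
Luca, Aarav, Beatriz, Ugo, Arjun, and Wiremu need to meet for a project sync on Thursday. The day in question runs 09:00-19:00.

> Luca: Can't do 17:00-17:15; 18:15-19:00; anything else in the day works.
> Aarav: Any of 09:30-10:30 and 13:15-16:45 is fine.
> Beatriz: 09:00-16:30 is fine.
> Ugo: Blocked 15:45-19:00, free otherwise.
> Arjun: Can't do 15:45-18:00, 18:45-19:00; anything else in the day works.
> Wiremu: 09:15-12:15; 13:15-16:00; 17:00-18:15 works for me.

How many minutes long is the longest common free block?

150

Luca free: 09:00-17:00, 17:15-18:15 (invert busy blocks within the working day).
Aarav free: 09:30-10:30, 13:15-16:45.
Beatriz free: 09:00-16:30.
Ugo free: 09:00-15:45 (invert busy blocks within the working day).
Arjun free: 09:00-15:45, 18:00-18:45 (invert busy blocks within the working day).
Wiremu free: 09:15-12:15, 13:15-16:00, 17:00-18:15.
Luca ∩ Aarav: 09:30-10:30, 13:15-16:45.
Luca ∩ Aarav ∩ Beatriz: 09:30-10:30, 13:15-16:30.
Luca ∩ Aarav ∩ Beatriz ∩ Ugo: 09:30-10:30, 13:15-15:45.
Luca ∩ Aarav ∩ Beatriz ∩ Ugo ∩ Arjun: 09:30-10:30, 13:15-15:45.
Luca ∩ Aarav ∩ Beatriz ∩ Ugo ∩ Arjun ∩ Wiremu: 09:30-10:30, 13:15-15:45.
The longest is 13:15-15:45 at 150 minutes.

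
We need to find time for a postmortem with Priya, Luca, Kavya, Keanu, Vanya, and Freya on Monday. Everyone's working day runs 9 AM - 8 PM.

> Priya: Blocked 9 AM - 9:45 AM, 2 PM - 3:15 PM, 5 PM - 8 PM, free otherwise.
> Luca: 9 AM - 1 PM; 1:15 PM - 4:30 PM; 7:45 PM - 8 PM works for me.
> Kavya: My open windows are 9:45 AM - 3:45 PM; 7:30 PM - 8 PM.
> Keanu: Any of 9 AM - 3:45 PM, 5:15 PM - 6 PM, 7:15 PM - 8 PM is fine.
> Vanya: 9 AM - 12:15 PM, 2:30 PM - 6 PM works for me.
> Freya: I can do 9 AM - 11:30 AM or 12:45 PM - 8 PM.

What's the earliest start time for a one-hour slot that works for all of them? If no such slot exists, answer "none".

Priya free: 09:45-14:00, 15:15-17:00 (invert busy blocks within the working day).
Luca free: 09:00-13:00, 13:15-16:30, 19:45-20:00.
Kavya free: 09:45-15:45, 19:30-20:00.
Keanu free: 09:00-15:45, 17:15-18:00, 19:15-20:00.
Vanya free: 09:00-12:15, 14:30-18:00.
Freya free: 09:00-11:30, 12:45-20:00.
Priya ∩ Luca: 09:45-13:00, 13:15-14:00, 15:15-16:30.
Priya ∩ Luca ∩ Kavya: 09:45-13:00, 13:15-14:00, 15:15-15:45.
Priya ∩ Luca ∩ Kavya ∩ Keanu: 09:45-13:00, 13:15-14:00, 15:15-15:45.
Priya ∩ Luca ∩ Kavya ∩ Keanu ∩ Vanya: 09:45-12:15, 15:15-15:45.
Priya ∩ Luca ∩ Kavya ∩ Keanu ∩ Vanya ∩ Freya: 09:45-11:30, 15:15-15:45.
The first common window of at least 60 minutes is 09:45-11:30, so the earliest start is 09:45.

09:45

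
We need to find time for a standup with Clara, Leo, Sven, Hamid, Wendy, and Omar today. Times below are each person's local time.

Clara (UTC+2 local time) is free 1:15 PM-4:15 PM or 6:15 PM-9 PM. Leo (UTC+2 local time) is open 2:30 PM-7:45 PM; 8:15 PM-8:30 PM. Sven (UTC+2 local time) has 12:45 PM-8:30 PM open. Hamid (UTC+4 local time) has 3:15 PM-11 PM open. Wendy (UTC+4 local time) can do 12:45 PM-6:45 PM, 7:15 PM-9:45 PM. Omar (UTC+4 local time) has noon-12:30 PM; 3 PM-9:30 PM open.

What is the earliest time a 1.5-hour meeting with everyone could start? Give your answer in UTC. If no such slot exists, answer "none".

12:30

Clara in UTC: 11:15-14:15, 16:15-19:00 (subtract 2h to convert from UTC+2).
Leo in UTC: 12:30-17:45, 18:15-18:30 (subtract 2h to convert from UTC+2).
Sven in UTC: 10:45-18:30 (subtract 2h to convert from UTC+2).
Hamid in UTC: 11:15-19:00 (subtract 4h to convert from UTC+4).
Wendy in UTC: 08:45-14:45, 15:15-17:45 (subtract 4h to convert from UTC+4).
Omar in UTC: 08:00-08:30, 11:00-17:30 (subtract 4h to convert from UTC+4).
Clara ∩ Leo: 12:30-14:15, 16:15-17:45, 18:15-18:30.
Clara ∩ Leo ∩ Sven: 12:30-14:15, 16:15-17:45, 18:15-18:30.
Clara ∩ Leo ∩ Sven ∩ Hamid: 12:30-14:15, 16:15-17:45, 18:15-18:30.
Clara ∩ Leo ∩ Sven ∩ Hamid ∩ Wendy: 12:30-14:15, 16:15-17:45.
Clara ∩ Leo ∩ Sven ∩ Hamid ∩ Wendy ∩ Omar: 12:30-14:15, 16:15-17:30.
The first common window of at least 90 minutes is 12:30-14:15, so the earliest start is 12:30.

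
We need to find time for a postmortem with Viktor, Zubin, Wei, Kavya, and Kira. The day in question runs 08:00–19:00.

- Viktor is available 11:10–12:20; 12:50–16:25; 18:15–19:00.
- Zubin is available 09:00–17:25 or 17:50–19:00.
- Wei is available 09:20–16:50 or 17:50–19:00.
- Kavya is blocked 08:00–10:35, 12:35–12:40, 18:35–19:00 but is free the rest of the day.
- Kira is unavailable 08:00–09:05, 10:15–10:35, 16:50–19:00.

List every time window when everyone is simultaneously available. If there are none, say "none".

11:10-12:20, 12:50-16:25

Viktor free: 11:10-12:20, 12:50-16:25, 18:15-19:00.
Zubin free: 09:00-17:25, 17:50-19:00.
Wei free: 09:20-16:50, 17:50-19:00.
Kavya free: 10:35-12:35, 12:40-18:35 (invert busy blocks within the working day).
Kira free: 09:05-10:15, 10:35-16:50 (invert busy blocks within the working day).
Viktor ∩ Zubin: 11:10-12:20, 12:50-16:25, 18:15-19:00.
Viktor ∩ Zubin ∩ Wei: 11:10-12:20, 12:50-16:25, 18:15-19:00.
Viktor ∩ Zubin ∩ Wei ∩ Kavya: 11:10-12:20, 12:50-16:25, 18:15-18:35.
Viktor ∩ Zubin ∩ Wei ∩ Kavya ∩ Kira: 11:10-12:20, 12:50-16:25.
So the common availability across everyone is 11:10-12:20, 12:50-16:25.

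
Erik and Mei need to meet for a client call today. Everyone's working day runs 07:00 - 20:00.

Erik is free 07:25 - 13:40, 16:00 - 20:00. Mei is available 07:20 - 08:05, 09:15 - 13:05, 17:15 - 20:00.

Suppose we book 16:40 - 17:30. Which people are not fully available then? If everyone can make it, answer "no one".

Erik: free for 16:40-17:30. Mei: not fully free for 16:40-17:30.

Mei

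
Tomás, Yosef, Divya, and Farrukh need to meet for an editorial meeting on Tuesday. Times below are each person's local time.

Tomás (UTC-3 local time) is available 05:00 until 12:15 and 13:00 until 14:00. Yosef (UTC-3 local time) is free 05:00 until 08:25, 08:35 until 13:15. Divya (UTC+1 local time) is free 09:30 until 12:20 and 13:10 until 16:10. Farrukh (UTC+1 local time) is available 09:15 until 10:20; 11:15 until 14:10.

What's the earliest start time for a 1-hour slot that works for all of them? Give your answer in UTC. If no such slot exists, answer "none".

10:15

Tomás in UTC: 08:00-15:15, 16:00-17:00 (add 3h to convert from UTC-3).
Yosef in UTC: 08:00-11:25, 11:35-16:15 (add 3h to convert from UTC-3).
Divya in UTC: 08:30-11:20, 12:10-15:10 (subtract 1h to convert from UTC+1).
Farrukh in UTC: 08:15-09:20, 10:15-13:10 (subtract 1h to convert from UTC+1).
Tomás ∩ Yosef: 08:00-11:25, 11:35-15:15, 16:00-16:15.
Tomás ∩ Yosef ∩ Divya: 08:30-11:20, 12:10-15:10.
Tomás ∩ Yosef ∩ Divya ∩ Farrukh: 08:30-09:20, 10:15-11:20, 12:10-13:10.
The first common window of at least 60 minutes is 10:15-11:20, so the earliest start is 10:15.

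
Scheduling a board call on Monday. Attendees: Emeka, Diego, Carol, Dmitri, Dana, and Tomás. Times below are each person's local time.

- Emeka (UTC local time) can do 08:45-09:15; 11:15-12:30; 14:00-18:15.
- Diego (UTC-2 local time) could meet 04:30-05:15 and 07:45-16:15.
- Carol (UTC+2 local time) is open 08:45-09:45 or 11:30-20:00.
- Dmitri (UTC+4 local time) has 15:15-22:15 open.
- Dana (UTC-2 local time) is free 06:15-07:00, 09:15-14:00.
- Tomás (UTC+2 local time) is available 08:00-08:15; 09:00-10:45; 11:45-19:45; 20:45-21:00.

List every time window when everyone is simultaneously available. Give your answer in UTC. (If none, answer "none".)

Emeka in UTC: 08:45-09:15, 11:15-12:30, 14:00-18:15.
Diego in UTC: 06:30-07:15, 09:45-18:15 (add 2h to convert from UTC-2).
Carol in UTC: 06:45-07:45, 09:30-18:00 (subtract 2h to convert from UTC+2).
Dmitri in UTC: 11:15-18:15 (subtract 4h to convert from UTC+4).
Dana in UTC: 08:15-09:00, 11:15-16:00 (add 2h to convert from UTC-2).
Tomás in UTC: 06:00-06:15, 07:00-08:45, 09:45-17:45, 18:45-19:00 (subtract 2h to convert from UTC+2).
Emeka ∩ Diego: 11:15-12:30, 14:00-18:15.
Emeka ∩ Diego ∩ Carol: 11:15-12:30, 14:00-18:00.
Emeka ∩ Diego ∩ Carol ∩ Dmitri: 11:15-12:30, 14:00-18:00.
Emeka ∩ Diego ∩ Carol ∩ Dmitri ∩ Dana: 11:15-12:30, 14:00-16:00.
Emeka ∩ Diego ∩ Carol ∩ Dmitri ∩ Dana ∩ Tomás: 11:15-12:30, 14:00-16:00.
So the common availability across everyone is 11:15-12:30, 14:00-16:00.

11:15-12:30, 14:00-16:00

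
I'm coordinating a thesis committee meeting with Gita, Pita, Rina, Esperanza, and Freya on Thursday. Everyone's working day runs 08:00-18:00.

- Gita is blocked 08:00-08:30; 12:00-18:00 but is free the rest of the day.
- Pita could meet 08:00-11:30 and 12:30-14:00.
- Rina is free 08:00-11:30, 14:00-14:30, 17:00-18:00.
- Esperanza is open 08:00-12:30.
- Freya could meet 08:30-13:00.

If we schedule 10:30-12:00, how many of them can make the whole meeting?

Gita free: 08:30-12:00 (invert busy blocks within the working day).
Pita free: 08:00-11:30, 12:30-14:00.
Rina free: 08:00-11:30, 14:00-14:30, 17:00-18:00.
Esperanza free: 08:00-12:30.
Freya free: 08:30-13:00.
Gita, Esperanza, and Freya can make the full 10:30-12:00 slot — that's 3.

3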